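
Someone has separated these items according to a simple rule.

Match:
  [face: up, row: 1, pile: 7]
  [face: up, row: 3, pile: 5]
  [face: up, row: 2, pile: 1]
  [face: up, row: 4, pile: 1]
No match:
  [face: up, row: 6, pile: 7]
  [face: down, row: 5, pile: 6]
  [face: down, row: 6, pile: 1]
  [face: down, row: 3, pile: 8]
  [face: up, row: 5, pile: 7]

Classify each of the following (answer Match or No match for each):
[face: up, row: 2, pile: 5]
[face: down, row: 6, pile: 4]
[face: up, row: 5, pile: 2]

Match, No match, No match

The classifier is using: face is up AND row ≤ 4.
[face: up, row: 2, pile: 5]: face is up, row = 2 — matches, so Match. [face: down, row: 6, pile: 4]: face is down, row = 6 — lacks this property, so No match. [face: up, row: 5, pile: 2]: face is up, row = 5 — lacks this property, so No match.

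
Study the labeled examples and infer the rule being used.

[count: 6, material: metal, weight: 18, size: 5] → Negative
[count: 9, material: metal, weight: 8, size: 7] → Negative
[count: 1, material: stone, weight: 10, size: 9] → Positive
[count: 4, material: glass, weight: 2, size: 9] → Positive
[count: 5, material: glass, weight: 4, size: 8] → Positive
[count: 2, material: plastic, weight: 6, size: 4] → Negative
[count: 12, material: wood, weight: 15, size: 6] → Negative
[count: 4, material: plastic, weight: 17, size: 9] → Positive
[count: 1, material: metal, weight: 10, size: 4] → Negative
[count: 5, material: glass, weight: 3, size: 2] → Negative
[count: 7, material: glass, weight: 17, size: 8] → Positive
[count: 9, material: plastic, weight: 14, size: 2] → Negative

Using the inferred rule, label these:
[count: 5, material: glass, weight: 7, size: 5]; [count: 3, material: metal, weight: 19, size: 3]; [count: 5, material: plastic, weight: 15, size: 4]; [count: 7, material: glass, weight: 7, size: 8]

Rule: size ≥ 8. This holds for each 'Positive' example and fails for each 'Negative' one.
[count: 5, material: glass, weight: 7, size: 5] → size = 5 → Negative. [count: 3, material: metal, weight: 19, size: 3] → size = 3 → Negative. [count: 5, material: plastic, weight: 15, size: 4] → size = 4 → Negative. [count: 7, material: glass, weight: 7, size: 8] → size = 8 → Positive.

Negative, Negative, Negative, Positive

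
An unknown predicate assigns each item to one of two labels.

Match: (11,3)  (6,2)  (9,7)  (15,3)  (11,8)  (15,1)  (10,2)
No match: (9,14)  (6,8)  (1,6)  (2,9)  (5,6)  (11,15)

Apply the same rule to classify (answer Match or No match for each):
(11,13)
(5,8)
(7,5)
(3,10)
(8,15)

No match, No match, Match, No match, No match

The pattern is that an item is 'Match' exactly when: first > second.
(11,13) → 11 < 13 → No match.
(5,8) → 5 < 8 → No match.
(7,5) → 7 > 5 → Match.
(3,10) → 3 < 10 → No match.
(8,15) → 8 < 15 → No match.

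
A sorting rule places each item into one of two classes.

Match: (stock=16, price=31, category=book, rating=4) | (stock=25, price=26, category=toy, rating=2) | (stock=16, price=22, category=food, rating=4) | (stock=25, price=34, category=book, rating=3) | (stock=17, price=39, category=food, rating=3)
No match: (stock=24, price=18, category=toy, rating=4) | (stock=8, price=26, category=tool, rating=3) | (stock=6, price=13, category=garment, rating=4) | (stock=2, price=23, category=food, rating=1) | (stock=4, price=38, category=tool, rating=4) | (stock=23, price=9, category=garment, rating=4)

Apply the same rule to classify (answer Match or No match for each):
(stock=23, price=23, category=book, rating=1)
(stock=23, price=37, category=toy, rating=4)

All 'Match' examples share one property — stock ≥ 16 AND price ≥ 22 — and every 'No match' example lacks it.

Match, Match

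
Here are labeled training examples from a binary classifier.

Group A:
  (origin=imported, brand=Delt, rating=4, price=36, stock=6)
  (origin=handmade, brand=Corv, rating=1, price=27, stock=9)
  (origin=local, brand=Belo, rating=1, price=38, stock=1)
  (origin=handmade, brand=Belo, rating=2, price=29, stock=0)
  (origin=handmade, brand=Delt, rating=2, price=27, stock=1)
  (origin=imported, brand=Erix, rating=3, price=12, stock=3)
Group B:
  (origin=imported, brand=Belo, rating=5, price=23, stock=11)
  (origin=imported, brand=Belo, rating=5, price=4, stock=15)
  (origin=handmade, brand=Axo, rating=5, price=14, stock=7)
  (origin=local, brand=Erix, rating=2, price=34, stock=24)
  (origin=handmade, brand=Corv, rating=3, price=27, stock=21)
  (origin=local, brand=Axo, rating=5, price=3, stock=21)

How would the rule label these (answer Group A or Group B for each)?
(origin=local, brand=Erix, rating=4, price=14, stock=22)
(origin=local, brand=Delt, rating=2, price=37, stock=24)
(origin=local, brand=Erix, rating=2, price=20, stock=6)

One predicate separates the groups cleanly: rating ≤ 4 AND stock ≤ 9.
(origin=local, brand=Erix, rating=4, price=14, stock=22): Group B (rating = 4, stock = 22). (origin=local, brand=Delt, rating=2, price=37, stock=24): Group B (rating = 2, stock = 24). (origin=local, brand=Erix, rating=2, price=20, stock=6): Group A (rating = 2, stock = 6).

Group B, Group B, Group A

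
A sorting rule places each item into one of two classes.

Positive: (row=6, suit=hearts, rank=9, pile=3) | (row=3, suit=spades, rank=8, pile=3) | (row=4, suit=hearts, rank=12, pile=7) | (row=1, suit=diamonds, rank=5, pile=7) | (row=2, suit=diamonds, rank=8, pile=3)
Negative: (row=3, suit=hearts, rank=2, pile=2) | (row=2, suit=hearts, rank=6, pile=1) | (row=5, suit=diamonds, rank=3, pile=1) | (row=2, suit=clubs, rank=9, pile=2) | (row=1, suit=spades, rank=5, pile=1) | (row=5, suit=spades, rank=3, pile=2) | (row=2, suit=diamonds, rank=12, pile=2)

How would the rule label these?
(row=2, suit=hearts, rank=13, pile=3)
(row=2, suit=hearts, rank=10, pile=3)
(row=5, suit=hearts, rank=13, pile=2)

The distinguishing property — pile ≥ 3 — holds for all the 'Positive' cases and none of the 'Negative' cases.
Positive: (row=2, suit=hearts, rank=13, pile=3), since pile = 3. Positive: (row=2, suit=hearts, rank=10, pile=3), since pile = 3. Negative: (row=5, suit=hearts, rank=13, pile=2), since pile = 2.

Positive, Positive, Negative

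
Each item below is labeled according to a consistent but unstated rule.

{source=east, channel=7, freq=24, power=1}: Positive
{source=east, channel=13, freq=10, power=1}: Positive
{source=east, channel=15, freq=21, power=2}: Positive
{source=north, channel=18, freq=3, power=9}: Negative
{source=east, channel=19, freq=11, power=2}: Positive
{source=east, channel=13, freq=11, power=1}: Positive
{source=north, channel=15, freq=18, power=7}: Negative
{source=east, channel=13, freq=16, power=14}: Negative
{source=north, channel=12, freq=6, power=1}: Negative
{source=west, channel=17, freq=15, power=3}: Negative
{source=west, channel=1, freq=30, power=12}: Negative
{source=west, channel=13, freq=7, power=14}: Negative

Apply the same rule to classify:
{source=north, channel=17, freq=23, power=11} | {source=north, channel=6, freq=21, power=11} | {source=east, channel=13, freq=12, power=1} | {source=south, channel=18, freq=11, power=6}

The distinguishing property — source is east AND power ≤ 2 — holds for all the 'Positive' cases and none of the 'Negative' cases.

Negative, Negative, Positive, Negative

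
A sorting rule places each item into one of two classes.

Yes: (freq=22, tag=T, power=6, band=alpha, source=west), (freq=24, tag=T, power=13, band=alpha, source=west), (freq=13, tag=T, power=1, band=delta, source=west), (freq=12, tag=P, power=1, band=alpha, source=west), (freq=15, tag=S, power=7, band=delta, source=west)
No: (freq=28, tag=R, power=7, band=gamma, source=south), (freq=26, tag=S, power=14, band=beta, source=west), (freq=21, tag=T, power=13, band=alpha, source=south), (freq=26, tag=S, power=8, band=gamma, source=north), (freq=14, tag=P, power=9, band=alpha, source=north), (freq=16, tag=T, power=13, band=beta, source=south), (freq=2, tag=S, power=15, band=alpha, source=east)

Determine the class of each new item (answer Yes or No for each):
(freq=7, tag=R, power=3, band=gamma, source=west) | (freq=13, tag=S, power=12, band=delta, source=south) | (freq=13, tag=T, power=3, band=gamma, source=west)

Yes, No, Yes

Rule: source is west AND freq ≤ 24. This holds for each 'Yes' example and fails for each 'No' one.
(freq=7, tag=R, power=3, band=gamma, source=west) — source is west, freq = 7, hence Yes. (freq=13, tag=S, power=12, band=delta, source=south) — source is south, freq = 13, hence No. (freq=13, tag=T, power=3, band=gamma, source=west) — source is west, freq = 13, hence Yes.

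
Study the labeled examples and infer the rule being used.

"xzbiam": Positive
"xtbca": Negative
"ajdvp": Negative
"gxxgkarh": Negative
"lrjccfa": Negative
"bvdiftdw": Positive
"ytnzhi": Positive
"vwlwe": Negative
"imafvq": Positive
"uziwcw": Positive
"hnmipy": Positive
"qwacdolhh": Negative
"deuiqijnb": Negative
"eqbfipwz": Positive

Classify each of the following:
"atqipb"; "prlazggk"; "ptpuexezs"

Positive, Negative, Negative

All 'Positive' examples share one property — even length AND contains 'i' — and every 'Negative' example lacks it.
"atqipb": length 6, has 'i' — satisfies this, so Positive.
"prlazggk": length 8, no 'i' — lacks this property, so Negative.
"ptpuexezs": length 9, no 'i' — lacks this property, so Negative.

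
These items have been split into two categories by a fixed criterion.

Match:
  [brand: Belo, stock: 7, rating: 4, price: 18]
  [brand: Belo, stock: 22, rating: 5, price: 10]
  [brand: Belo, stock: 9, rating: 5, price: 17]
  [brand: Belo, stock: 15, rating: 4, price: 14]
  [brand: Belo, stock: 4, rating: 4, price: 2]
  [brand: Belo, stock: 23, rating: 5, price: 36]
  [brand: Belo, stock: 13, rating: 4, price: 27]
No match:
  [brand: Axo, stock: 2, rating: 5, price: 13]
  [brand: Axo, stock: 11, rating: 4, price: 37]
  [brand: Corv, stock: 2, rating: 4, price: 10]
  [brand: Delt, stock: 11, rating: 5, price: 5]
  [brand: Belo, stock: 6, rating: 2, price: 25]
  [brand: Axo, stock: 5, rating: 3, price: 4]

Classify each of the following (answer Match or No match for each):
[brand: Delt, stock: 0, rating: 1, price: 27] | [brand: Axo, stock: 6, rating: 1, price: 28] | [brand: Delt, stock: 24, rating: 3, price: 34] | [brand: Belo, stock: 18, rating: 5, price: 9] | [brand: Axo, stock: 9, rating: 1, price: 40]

Every 'Match' example satisfies: brand is Belo AND rating ≥ 3. None of the 'No match' examples do.
[brand: Delt, stock: 0, rating: 1, price: 27] → brand is Delt, rating = 1 → No match.
[brand: Axo, stock: 6, rating: 1, price: 28] → brand is Axo, rating = 1 → No match.
[brand: Delt, stock: 24, rating: 3, price: 34] → brand is Delt, rating = 3 → No match.
[brand: Belo, stock: 18, rating: 5, price: 9] → brand is Belo, rating = 5 → Match.
[brand: Axo, stock: 9, rating: 1, price: 40] → brand is Axo, rating = 1 → No match.

No match, No match, No match, Match, No match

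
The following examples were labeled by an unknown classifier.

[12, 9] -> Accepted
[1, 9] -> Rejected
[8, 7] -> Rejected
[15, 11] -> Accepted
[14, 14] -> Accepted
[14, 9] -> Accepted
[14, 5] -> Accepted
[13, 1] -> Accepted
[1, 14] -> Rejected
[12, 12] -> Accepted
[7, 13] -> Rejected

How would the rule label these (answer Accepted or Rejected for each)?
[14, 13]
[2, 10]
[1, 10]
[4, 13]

Every 'Accepted' example satisfies: first ≥ 9. None of the 'Rejected' examples do.

Accepted, Rejected, Rejected, Rejected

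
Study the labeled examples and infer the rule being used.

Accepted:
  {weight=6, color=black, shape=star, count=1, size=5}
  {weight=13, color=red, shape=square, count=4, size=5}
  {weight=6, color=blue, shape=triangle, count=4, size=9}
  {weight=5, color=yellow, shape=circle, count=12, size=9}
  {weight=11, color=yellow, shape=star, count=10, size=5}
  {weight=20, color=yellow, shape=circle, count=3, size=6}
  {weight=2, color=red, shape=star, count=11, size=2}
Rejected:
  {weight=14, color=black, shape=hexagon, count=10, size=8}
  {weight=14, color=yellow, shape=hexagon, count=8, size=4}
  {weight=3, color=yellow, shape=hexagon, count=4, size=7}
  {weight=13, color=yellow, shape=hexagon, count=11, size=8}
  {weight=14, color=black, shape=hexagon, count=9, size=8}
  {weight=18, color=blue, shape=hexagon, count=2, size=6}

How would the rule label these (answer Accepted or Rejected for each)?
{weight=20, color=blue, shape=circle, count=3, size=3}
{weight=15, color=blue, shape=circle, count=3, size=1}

Comparing the two groups points to one rule — shape is not hexagon.
{weight=20, color=blue, shape=circle, count=3, size=3} — shape is circle, hence Accepted.
{weight=15, color=blue, shape=circle, count=3, size=1} — shape is circle, hence Accepted.

Accepted, Accepted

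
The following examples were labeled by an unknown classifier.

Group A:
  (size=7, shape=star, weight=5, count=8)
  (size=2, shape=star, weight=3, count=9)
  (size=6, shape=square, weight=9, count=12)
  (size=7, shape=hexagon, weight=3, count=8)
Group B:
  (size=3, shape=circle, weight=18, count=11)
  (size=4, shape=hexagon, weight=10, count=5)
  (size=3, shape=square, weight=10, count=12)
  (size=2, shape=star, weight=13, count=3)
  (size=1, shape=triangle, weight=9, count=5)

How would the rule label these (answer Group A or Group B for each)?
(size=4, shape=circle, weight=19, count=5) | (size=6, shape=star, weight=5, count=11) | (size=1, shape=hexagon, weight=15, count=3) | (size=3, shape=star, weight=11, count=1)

The classifier is using: weight ≤ 9 AND size ≥ 2.

Group B, Group A, Group B, Group B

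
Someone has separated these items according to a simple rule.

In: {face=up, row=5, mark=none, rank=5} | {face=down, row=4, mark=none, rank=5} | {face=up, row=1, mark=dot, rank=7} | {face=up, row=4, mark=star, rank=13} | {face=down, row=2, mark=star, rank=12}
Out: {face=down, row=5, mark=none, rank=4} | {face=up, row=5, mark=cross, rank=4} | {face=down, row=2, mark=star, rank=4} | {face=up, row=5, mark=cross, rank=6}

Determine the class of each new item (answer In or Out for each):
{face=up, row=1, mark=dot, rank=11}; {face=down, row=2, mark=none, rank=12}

Rule: rank = 5 OR rank ≥ 7. This holds for each 'In' example and fails for each 'Out' one.
{face=up, row=1, mark=dot, rank=11}: rank = 11, matches → In. {face=down, row=2, mark=none, rank=12}: rank = 12, matches → In.

In, In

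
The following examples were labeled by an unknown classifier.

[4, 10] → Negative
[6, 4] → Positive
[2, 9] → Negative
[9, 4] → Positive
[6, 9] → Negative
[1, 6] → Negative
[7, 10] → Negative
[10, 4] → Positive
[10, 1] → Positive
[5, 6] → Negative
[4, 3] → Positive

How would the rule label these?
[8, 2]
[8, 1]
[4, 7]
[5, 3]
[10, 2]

Positive, Positive, Negative, Positive, Positive

The distinguishing property — first > second — holds for all the 'Positive' cases and none of the 'Negative' cases.
[8, 2] — 8 > 2, hence Positive.
[8, 1] — 8 > 1, hence Positive.
[4, 7] — 4 < 7, hence Negative.
[5, 3] — 5 > 3, hence Positive.
[10, 2] — 10 > 2, hence Positive.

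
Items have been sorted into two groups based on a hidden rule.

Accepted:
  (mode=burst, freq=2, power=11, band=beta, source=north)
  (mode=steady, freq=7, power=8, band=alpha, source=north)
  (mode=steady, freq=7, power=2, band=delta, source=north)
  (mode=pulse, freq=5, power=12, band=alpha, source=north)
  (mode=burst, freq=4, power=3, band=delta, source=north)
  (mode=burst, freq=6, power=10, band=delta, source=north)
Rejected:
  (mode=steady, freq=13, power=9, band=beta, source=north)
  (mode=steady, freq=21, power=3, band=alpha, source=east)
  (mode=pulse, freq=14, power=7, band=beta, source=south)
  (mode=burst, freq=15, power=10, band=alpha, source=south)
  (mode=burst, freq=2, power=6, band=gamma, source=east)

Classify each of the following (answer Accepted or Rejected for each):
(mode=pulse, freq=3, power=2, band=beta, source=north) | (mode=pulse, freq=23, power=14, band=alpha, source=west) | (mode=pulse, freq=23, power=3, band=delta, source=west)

Accepted, Rejected, Rejected

The classifier is using: source is north AND freq ≤ 7.
Accepted: (mode=pulse, freq=3, power=2, band=beta, source=north), since source is north, freq = 3.
Rejected: (mode=pulse, freq=23, power=14, band=alpha, source=west), since source is west, freq = 23.
Rejected: (mode=pulse, freq=23, power=3, band=delta, source=west), since source is west, freq = 23.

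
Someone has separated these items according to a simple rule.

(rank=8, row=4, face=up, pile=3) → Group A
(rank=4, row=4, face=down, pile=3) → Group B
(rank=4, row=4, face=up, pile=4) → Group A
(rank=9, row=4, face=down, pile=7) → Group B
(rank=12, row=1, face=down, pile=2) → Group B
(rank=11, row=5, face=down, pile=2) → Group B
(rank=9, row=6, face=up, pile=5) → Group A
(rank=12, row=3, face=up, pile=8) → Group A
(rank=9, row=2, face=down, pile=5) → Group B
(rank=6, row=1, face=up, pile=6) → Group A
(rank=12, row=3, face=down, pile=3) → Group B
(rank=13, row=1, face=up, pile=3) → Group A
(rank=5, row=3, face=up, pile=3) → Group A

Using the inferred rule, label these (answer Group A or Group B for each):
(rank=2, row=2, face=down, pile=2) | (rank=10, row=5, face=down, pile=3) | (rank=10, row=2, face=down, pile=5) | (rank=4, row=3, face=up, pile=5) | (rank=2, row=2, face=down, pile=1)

Every 'Group A' example satisfies: face is up. None of the 'Group B' examples do.

Group B, Group B, Group B, Group A, Group B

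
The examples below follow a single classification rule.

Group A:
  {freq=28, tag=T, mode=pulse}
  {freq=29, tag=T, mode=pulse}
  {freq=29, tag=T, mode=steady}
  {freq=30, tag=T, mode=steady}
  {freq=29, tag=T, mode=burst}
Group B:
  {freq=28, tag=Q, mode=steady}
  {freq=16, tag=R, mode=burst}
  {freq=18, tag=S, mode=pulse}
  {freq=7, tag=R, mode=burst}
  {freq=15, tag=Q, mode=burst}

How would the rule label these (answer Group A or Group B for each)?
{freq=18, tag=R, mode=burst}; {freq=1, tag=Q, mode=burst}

Group B, Group B

The classifier is using: tag is T.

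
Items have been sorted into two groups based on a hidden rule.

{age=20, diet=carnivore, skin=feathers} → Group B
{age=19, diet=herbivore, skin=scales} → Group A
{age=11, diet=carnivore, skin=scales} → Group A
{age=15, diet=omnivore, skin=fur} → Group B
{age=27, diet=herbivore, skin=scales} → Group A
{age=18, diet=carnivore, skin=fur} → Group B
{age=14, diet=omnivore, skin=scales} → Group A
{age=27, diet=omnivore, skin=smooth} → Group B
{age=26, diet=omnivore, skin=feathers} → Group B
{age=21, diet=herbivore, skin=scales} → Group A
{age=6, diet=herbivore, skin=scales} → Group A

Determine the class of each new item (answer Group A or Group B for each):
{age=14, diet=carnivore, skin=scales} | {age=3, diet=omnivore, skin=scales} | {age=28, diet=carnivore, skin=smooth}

Group A, Group A, Group B

The distinguishing property — skin is scales — holds for all the 'Group A' cases and none of the 'Group B' cases.
Group A: {age=14, diet=carnivore, skin=scales}, since skin is scales.
Group A: {age=3, diet=omnivore, skin=scales}, since skin is scales.
Group B: {age=28, diet=carnivore, skin=smooth}, since skin is smooth.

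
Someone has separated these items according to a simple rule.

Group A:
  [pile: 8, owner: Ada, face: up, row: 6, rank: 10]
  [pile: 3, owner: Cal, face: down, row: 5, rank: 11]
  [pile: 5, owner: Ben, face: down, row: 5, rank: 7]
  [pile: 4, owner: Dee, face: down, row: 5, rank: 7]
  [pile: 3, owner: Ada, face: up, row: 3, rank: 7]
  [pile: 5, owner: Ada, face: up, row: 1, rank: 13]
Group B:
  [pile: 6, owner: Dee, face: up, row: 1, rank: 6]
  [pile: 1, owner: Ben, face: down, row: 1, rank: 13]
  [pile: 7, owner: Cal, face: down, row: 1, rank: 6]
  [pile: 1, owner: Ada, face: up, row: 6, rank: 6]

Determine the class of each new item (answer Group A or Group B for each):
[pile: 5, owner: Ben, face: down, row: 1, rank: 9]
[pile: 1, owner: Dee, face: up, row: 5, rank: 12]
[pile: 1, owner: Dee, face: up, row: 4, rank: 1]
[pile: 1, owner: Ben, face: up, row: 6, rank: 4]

The pattern is that an item is 'Group A' exactly when: pile ≥ 3 AND rank ≥ 7.
[pile: 5, owner: Ben, face: down, row: 1, rank: 9]: Group A (pile = 5, rank = 9).
[pile: 1, owner: Dee, face: up, row: 5, rank: 12]: Group B (pile = 1, rank = 12).
[pile: 1, owner: Dee, face: up, row: 4, rank: 1]: Group B (pile = 1, rank = 1).
[pile: 1, owner: Ben, face: up, row: 6, rank: 4]: Group B (pile = 1, rank = 4).

Group A, Group B, Group B, Group B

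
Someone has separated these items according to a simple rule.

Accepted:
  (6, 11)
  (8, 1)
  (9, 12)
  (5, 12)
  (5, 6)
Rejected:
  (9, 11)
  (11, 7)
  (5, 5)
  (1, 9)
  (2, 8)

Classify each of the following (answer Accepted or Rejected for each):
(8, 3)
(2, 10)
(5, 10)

Accepted, Rejected, Accepted

A rule that fits every label: sum is odd — true of each 'Accepted' example, false of each 'Rejected' one.
(8, 3) — 8+3 = 11, hence Accepted. (2, 10) — 2+10 = 12, hence Rejected. (5, 10) — 5+10 = 15, hence Accepted.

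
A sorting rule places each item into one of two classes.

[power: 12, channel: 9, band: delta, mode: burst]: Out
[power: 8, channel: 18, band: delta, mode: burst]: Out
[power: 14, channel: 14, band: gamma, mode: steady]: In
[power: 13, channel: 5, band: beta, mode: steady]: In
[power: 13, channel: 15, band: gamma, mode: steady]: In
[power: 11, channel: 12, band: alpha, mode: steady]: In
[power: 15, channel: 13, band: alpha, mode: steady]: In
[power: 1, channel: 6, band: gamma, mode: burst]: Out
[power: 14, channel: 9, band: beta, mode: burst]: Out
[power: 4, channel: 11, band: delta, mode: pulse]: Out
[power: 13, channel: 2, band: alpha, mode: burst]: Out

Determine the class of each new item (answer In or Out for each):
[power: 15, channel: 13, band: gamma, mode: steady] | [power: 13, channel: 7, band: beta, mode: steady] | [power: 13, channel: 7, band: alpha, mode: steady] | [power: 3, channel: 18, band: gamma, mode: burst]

The rule appears to be: mode is steady.
[power: 15, channel: 13, band: gamma, mode: steady]: mode is steady — has this property, so In.
[power: 13, channel: 7, band: beta, mode: steady]: mode is steady — has this property, so In.
[power: 13, channel: 7, band: alpha, mode: steady]: mode is steady — has this property, so In.
[power: 3, channel: 18, band: gamma, mode: burst]: mode is burst — does not fit, so Out.

In, In, In, Out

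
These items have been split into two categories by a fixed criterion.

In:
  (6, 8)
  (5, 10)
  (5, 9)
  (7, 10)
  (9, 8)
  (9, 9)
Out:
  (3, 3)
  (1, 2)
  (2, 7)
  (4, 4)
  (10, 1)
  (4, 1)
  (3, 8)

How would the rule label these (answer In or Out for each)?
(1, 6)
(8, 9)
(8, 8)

The pattern is that an item is 'In' exactly when: sum ≥ 14.
(1, 6) → 1+6 = 7 → Out.
(8, 9) → 8+9 = 17 → In.
(8, 8) → 8+8 = 16 → In.

Out, In, In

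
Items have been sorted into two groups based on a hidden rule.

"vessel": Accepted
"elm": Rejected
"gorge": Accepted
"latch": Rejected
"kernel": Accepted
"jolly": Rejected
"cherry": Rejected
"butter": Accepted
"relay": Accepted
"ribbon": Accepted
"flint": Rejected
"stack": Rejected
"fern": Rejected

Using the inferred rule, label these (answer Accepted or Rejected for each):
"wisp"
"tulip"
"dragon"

The rule appears to be: has ≥ 2 vowels.
"wisp": 1 vowel — does not satisfy this, so Rejected.
"tulip": 2 vowels — checks out, so Accepted.
"dragon": 2 vowels — checks out, so Accepted.

Rejected, Accepted, Accepted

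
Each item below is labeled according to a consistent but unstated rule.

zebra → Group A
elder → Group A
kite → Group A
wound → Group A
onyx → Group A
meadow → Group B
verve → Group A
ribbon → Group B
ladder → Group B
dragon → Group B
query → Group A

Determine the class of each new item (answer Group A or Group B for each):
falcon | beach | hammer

Every 'Group A' example satisfies: length ≤ 5. None of the 'Group B' examples do.
falcon — length 6, hence Group B.
beach — length 5, hence Group A.
hammer — length 6, hence Group B.

Group B, Group A, Group B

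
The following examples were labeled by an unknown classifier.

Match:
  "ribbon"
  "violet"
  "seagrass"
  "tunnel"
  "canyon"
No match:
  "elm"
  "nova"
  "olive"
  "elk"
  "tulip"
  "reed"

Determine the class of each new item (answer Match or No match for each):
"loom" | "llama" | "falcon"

Every 'Match' example satisfies: length ≥ 6. None of the 'No match' examples do.
"loom": length 4, lacks this property → No match. "llama": length 5, lacks this property → No match. "falcon": length 6, qualifies → Match.

No match, No match, Match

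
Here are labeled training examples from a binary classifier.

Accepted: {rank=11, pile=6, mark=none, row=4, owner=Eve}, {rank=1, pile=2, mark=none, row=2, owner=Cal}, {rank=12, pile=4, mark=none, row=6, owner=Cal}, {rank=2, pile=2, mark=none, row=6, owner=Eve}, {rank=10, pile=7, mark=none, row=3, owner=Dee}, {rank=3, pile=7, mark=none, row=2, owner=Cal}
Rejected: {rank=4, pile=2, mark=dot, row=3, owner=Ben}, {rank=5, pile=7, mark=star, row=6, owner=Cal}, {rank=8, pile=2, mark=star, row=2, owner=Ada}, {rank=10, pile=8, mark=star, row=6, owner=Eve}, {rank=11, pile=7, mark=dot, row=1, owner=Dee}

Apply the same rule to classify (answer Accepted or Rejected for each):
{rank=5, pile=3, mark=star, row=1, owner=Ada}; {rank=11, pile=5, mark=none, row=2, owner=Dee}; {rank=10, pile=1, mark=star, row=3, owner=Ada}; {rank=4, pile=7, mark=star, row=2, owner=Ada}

Rejected, Accepted, Rejected, Rejected

The classifier is using: mark is none.
{rank=5, pile=3, mark=star, row=1, owner=Ada} — mark is star, hence Rejected.
{rank=11, pile=5, mark=none, row=2, owner=Dee} — mark is none, hence Accepted.
{rank=10, pile=1, mark=star, row=3, owner=Ada} — mark is star, hence Rejected.
{rank=4, pile=7, mark=star, row=2, owner=Ada} — mark is star, hence Rejected.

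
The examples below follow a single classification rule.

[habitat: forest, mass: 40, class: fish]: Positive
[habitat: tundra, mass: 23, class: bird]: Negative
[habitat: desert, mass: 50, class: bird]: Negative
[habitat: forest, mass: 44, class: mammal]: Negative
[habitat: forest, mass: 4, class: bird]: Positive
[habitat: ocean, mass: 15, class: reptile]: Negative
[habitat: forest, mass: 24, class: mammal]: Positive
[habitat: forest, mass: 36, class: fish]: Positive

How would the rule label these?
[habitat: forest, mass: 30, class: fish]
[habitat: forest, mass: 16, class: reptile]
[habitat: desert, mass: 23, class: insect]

A rule that fits every label: habitat is forest AND mass ≤ 40 — true of each 'Positive' example, false of each 'Negative' one.

Positive, Positive, Negative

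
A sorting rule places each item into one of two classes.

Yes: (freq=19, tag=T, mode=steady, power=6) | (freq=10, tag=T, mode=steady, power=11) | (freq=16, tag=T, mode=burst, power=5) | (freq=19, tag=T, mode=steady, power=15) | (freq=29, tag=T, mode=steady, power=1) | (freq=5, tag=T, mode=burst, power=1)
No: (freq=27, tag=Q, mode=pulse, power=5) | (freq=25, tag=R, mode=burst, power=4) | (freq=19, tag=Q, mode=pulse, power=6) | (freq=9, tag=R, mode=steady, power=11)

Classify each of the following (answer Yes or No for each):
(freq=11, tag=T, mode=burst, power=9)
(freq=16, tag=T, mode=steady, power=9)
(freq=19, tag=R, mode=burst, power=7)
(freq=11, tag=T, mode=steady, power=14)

The pattern is that an item is 'Yes' exactly when: tag is T.

Yes, Yes, No, Yes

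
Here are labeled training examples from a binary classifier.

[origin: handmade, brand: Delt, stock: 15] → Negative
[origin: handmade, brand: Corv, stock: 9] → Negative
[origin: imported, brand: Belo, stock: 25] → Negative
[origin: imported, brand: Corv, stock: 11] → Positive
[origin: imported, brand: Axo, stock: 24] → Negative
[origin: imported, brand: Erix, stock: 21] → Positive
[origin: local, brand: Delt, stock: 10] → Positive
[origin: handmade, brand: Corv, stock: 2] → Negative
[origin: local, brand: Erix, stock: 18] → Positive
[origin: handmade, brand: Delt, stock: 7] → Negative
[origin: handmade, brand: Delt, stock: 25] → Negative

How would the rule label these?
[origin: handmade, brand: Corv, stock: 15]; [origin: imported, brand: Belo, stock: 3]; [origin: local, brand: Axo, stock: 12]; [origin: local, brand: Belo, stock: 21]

The rule appears to be: origin is not handmade AND stock ≤ 21.
Negative: [origin: handmade, brand: Corv, stock: 15], since origin is handmade, stock = 15.
Positive: [origin: imported, brand: Belo, stock: 3], since origin is imported, stock = 3.
Positive: [origin: local, brand: Axo, stock: 12], since origin is local, stock = 12.
Positive: [origin: local, brand: Belo, stock: 21], since origin is local, stock = 21.

Negative, Positive, Positive, Positive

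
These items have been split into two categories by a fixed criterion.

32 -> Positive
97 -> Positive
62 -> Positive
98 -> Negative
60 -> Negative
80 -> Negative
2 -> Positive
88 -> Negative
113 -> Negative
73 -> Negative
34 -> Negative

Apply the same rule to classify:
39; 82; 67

Negative, Positive, Positive

Looking at the examples, the only property every 'Positive' case has and every 'Negative' case lacks is: ≡ 2 (mod 5).
39: 39 mod 5 = 4 — fails this test, so Negative. 82: 82 mod 5 = 2 — fits, so Positive. 67: 67 mod 5 = 2 — fits, so Positive.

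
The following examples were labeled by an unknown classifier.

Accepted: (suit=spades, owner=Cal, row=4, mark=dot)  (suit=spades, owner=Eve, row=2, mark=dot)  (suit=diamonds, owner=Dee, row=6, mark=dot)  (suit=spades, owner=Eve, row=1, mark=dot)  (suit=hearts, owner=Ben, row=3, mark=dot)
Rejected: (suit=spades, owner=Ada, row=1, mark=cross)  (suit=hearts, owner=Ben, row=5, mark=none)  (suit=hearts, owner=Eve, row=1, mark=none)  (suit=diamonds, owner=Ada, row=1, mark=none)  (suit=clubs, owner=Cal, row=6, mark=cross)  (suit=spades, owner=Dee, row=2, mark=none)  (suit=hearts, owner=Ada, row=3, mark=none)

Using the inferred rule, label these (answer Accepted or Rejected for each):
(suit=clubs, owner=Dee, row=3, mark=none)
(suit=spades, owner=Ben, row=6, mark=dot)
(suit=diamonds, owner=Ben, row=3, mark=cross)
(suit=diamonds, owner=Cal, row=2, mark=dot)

Rejected, Accepted, Rejected, Accepted

Looking at the examples, the only property every 'Accepted' case has and every 'Rejected' case lacks is: mark is dot.
Rejected: (suit=clubs, owner=Dee, row=3, mark=none), since mark is none.
Accepted: (suit=spades, owner=Ben, row=6, mark=dot), since mark is dot.
Rejected: (suit=diamonds, owner=Ben, row=3, mark=cross), since mark is cross.
Accepted: (suit=diamonds, owner=Cal, row=2, mark=dot), since mark is dot.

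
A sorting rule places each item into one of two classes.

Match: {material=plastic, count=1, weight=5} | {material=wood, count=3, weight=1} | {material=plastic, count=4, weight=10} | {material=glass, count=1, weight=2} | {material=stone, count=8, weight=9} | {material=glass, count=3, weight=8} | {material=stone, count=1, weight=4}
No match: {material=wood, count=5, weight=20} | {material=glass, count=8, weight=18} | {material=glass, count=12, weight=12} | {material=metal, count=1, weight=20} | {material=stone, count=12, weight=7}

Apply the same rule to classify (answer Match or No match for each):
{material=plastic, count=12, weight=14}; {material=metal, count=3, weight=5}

The pattern is that an item is 'Match' exactly when: count ≤ 8 AND weight ≤ 10.
{material=plastic, count=12, weight=14}: count = 12, weight = 14, doesn't qualify → No match. {material=metal, count=3, weight=5}: count = 3, weight = 5, has this property → Match.

No match, Match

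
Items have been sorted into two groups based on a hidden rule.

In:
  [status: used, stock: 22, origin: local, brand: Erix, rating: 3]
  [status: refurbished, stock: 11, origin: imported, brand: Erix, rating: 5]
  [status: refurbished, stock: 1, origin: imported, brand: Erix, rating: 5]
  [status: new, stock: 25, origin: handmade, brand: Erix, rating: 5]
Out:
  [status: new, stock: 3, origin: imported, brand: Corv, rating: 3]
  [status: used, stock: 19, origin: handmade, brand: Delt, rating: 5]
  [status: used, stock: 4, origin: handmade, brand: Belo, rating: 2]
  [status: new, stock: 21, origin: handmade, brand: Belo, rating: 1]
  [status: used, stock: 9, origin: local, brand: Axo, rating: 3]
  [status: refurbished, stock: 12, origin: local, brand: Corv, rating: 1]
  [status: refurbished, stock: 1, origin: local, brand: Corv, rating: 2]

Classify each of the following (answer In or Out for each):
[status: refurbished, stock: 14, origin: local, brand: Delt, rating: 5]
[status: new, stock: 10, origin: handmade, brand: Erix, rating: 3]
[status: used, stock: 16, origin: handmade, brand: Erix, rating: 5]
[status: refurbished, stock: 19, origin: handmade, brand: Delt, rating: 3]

The rule appears to be: brand is Erix.

Out, In, In, Out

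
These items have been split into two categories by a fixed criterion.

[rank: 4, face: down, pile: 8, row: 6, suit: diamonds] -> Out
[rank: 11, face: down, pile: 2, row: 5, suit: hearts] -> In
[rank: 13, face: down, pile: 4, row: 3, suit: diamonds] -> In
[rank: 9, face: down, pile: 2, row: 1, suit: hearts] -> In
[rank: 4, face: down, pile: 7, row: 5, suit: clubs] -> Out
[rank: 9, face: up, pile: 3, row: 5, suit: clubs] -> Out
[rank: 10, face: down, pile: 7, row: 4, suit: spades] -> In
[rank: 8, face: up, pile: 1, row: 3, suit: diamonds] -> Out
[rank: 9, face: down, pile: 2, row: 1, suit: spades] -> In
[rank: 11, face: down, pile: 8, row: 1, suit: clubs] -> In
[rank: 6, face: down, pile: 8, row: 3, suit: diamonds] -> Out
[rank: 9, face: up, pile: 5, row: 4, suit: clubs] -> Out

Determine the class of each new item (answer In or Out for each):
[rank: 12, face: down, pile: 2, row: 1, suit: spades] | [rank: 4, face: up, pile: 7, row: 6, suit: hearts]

In, Out

The common property of the 'In' items is: face is down AND rank ≥ 8. No 'Out' item has it.
[rank: 12, face: down, pile: 2, row: 1, suit: spades] — face is down, rank = 12, hence In. [rank: 4, face: up, pile: 7, row: 6, suit: hearts] — face is up, rank = 4, hence Out.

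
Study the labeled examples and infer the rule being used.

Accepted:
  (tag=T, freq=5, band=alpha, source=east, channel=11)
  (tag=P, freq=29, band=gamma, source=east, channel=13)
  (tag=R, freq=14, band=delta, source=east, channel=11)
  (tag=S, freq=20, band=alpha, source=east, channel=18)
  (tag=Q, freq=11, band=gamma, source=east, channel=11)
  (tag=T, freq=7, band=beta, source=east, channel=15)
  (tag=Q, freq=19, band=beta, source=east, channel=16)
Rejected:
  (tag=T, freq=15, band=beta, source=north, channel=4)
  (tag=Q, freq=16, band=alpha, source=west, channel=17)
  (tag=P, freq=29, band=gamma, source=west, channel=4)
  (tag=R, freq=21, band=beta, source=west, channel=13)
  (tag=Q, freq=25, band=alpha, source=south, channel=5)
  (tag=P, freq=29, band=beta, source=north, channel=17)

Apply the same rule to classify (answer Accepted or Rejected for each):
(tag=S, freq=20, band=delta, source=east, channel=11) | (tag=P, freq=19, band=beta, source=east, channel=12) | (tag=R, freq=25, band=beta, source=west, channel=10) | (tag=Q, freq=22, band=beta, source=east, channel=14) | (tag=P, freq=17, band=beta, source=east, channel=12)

Accepted, Accepted, Rejected, Accepted, Accepted

Comparing the two groups points to one rule — source is east.
(tag=S, freq=20, band=delta, source=east, channel=11): source is east — has this property, so Accepted. (tag=P, freq=19, band=beta, source=east, channel=12): source is east — has this property, so Accepted. (tag=R, freq=25, band=beta, source=west, channel=10): source is west — lacks this property, so Rejected. (tag=Q, freq=22, band=beta, source=east, channel=14): source is east — has this property, so Accepted. (tag=P, freq=17, band=beta, source=east, channel=12): source is east — has this property, so Accepted.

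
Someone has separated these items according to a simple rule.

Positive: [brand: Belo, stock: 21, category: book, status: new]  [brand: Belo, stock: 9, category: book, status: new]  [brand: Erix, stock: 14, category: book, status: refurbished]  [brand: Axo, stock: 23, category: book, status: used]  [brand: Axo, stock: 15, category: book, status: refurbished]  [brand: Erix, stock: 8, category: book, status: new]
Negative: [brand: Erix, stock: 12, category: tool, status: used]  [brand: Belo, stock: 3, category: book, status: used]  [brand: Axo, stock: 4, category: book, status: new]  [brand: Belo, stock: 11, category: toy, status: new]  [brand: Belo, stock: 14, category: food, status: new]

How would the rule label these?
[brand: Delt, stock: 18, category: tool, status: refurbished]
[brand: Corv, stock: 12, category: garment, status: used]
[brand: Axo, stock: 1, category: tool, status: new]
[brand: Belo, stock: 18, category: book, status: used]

Negative, Negative, Negative, Positive

The classifier is using: category is book AND stock ≥ 8.
[brand: Delt, stock: 18, category: tool, status: refurbished]: category is tool, stock = 18, fails this test → Negative. [brand: Corv, stock: 12, category: garment, status: used]: category is garment, stock = 12, fails this test → Negative. [brand: Axo, stock: 1, category: tool, status: new]: category is tool, stock = 1, fails this test → Negative. [brand: Belo, stock: 18, category: book, status: used]: category is book, stock = 18, has this property → Positive.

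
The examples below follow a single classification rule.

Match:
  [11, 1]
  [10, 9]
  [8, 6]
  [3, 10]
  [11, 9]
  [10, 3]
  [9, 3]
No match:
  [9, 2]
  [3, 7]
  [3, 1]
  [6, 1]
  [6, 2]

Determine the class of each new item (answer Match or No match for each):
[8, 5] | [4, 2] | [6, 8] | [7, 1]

All 'Match' examples share one property — sum ≥ 12 — and every 'No match' example lacks it.
[8, 5]: Match (8+5 = 13).
[4, 2]: No match (4+2 = 6).
[6, 8]: Match (6+8 = 14).
[7, 1]: No match (7+1 = 8).

Match, No match, Match, No match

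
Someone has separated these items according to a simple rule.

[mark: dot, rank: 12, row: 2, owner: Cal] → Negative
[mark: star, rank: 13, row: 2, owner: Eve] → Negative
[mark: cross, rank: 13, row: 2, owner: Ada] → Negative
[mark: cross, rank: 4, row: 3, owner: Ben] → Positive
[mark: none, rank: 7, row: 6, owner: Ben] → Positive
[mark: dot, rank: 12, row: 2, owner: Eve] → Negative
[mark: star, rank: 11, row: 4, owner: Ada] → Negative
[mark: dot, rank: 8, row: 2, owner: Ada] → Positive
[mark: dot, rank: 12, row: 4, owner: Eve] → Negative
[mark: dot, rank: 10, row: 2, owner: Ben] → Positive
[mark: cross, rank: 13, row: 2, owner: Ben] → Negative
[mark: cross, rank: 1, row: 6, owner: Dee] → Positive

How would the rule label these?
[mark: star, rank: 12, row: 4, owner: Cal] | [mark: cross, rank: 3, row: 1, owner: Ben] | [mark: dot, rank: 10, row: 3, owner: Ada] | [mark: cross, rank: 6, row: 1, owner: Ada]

Negative, Positive, Positive, Positive

One predicate separates the groups cleanly: rank ≤ 10.
Negative: [mark: star, rank: 12, row: 4, owner: Cal], since rank = 12. Positive: [mark: cross, rank: 3, row: 1, owner: Ben], since rank = 3. Positive: [mark: dot, rank: 10, row: 3, owner: Ada], since rank = 10. Positive: [mark: cross, rank: 6, row: 1, owner: Ada], since rank = 6.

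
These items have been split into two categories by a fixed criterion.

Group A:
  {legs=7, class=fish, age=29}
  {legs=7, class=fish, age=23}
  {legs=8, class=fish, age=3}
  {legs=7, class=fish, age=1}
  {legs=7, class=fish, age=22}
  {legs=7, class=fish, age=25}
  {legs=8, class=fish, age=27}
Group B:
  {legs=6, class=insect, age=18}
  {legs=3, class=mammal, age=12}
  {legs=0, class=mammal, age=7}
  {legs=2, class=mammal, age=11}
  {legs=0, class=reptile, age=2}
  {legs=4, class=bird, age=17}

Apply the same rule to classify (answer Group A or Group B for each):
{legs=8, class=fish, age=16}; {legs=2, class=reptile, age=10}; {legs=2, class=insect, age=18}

Group A, Group B, Group B

The distinguishing property — class is fish — holds for all the 'Group A' cases and none of the 'Group B' cases.
Group A: {legs=8, class=fish, age=16}, since class is fish. Group B: {legs=2, class=reptile, age=10}, since class is reptile. Group B: {legs=2, class=insect, age=18}, since class is insect.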